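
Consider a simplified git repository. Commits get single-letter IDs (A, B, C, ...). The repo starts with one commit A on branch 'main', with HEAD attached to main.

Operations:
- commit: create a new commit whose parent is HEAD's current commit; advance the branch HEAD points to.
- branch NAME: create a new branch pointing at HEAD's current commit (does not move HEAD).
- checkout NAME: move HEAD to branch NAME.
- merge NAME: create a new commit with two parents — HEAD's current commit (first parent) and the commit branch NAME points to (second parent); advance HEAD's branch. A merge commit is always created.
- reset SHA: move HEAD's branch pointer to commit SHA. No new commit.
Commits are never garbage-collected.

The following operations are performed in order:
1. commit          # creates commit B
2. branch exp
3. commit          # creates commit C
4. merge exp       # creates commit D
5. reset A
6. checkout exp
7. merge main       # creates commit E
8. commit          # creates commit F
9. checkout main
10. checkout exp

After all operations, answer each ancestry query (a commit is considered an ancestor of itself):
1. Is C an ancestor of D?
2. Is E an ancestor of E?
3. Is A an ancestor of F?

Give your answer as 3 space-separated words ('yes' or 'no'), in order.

Answer: yes yes yes

Derivation:
After op 1 (commit): HEAD=main@B [main=B]
After op 2 (branch): HEAD=main@B [exp=B main=B]
After op 3 (commit): HEAD=main@C [exp=B main=C]
After op 4 (merge): HEAD=main@D [exp=B main=D]
After op 5 (reset): HEAD=main@A [exp=B main=A]
After op 6 (checkout): HEAD=exp@B [exp=B main=A]
After op 7 (merge): HEAD=exp@E [exp=E main=A]
After op 8 (commit): HEAD=exp@F [exp=F main=A]
After op 9 (checkout): HEAD=main@A [exp=F main=A]
After op 10 (checkout): HEAD=exp@F [exp=F main=A]
ancestors(D) = {A,B,C,D}; C in? yes
ancestors(E) = {A,B,E}; E in? yes
ancestors(F) = {A,B,E,F}; A in? yes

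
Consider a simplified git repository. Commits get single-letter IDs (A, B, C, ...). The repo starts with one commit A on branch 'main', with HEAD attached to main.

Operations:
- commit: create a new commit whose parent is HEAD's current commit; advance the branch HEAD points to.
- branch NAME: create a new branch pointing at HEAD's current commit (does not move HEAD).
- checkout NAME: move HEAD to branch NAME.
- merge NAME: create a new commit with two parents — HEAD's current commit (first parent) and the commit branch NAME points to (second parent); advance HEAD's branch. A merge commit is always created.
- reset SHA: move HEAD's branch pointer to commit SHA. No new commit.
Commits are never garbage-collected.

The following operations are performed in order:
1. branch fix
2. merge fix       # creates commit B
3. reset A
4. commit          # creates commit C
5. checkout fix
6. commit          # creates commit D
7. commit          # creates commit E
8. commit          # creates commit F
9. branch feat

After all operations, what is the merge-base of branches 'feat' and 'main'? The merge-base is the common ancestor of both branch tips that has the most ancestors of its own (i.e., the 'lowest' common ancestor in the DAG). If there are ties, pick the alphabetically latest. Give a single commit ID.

After op 1 (branch): HEAD=main@A [fix=A main=A]
After op 2 (merge): HEAD=main@B [fix=A main=B]
After op 3 (reset): HEAD=main@A [fix=A main=A]
After op 4 (commit): HEAD=main@C [fix=A main=C]
After op 5 (checkout): HEAD=fix@A [fix=A main=C]
After op 6 (commit): HEAD=fix@D [fix=D main=C]
After op 7 (commit): HEAD=fix@E [fix=E main=C]
After op 8 (commit): HEAD=fix@F [fix=F main=C]
After op 9 (branch): HEAD=fix@F [feat=F fix=F main=C]
ancestors(feat=F): ['A', 'D', 'E', 'F']
ancestors(main=C): ['A', 'C']
common: ['A']

Answer: A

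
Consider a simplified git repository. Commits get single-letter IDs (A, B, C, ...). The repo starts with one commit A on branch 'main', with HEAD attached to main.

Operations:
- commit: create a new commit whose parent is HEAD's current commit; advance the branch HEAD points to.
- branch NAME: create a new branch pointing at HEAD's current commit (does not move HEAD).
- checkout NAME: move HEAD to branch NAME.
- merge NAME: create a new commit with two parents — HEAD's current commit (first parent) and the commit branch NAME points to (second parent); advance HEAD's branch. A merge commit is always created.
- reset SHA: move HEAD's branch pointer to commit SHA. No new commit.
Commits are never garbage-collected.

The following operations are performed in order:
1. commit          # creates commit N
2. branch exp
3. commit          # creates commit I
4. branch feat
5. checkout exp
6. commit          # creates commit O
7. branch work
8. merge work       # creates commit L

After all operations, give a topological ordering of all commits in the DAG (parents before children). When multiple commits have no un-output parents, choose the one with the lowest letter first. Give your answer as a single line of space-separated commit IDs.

After op 1 (commit): HEAD=main@N [main=N]
After op 2 (branch): HEAD=main@N [exp=N main=N]
After op 3 (commit): HEAD=main@I [exp=N main=I]
After op 4 (branch): HEAD=main@I [exp=N feat=I main=I]
After op 5 (checkout): HEAD=exp@N [exp=N feat=I main=I]
After op 6 (commit): HEAD=exp@O [exp=O feat=I main=I]
After op 7 (branch): HEAD=exp@O [exp=O feat=I main=I work=O]
After op 8 (merge): HEAD=exp@L [exp=L feat=I main=I work=O]
commit A: parents=[]
commit I: parents=['N']
commit L: parents=['O', 'O']
commit N: parents=['A']
commit O: parents=['N']

Answer: A N I O L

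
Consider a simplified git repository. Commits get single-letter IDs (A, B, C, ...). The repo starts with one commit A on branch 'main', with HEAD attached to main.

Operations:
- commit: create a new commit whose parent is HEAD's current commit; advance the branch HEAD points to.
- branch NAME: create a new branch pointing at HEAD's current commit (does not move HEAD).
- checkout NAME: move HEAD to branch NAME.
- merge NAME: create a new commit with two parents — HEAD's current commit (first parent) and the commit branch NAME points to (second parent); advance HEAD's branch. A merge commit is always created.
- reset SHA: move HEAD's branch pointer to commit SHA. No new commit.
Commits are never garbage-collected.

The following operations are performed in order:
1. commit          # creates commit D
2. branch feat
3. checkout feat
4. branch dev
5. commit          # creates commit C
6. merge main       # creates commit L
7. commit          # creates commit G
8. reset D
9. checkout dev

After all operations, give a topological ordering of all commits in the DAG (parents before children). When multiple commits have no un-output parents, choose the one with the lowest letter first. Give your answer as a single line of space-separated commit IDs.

After op 1 (commit): HEAD=main@D [main=D]
After op 2 (branch): HEAD=main@D [feat=D main=D]
After op 3 (checkout): HEAD=feat@D [feat=D main=D]
After op 4 (branch): HEAD=feat@D [dev=D feat=D main=D]
After op 5 (commit): HEAD=feat@C [dev=D feat=C main=D]
After op 6 (merge): HEAD=feat@L [dev=D feat=L main=D]
After op 7 (commit): HEAD=feat@G [dev=D feat=G main=D]
After op 8 (reset): HEAD=feat@D [dev=D feat=D main=D]
After op 9 (checkout): HEAD=dev@D [dev=D feat=D main=D]
commit A: parents=[]
commit C: parents=['D']
commit D: parents=['A']
commit G: parents=['L']
commit L: parents=['C', 'D']

Answer: A D C L G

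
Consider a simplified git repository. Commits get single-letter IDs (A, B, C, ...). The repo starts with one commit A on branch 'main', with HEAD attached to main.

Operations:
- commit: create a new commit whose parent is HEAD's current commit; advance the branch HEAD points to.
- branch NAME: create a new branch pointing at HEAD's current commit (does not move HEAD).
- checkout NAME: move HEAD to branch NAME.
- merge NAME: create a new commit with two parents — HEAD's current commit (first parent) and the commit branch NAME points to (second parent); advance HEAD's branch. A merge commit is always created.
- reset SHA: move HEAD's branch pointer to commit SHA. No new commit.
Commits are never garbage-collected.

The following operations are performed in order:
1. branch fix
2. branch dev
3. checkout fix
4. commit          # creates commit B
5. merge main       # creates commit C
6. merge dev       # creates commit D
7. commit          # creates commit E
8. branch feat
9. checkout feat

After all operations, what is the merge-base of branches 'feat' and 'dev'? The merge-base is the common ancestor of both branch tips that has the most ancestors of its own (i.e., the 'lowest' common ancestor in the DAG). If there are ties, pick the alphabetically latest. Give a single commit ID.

After op 1 (branch): HEAD=main@A [fix=A main=A]
After op 2 (branch): HEAD=main@A [dev=A fix=A main=A]
After op 3 (checkout): HEAD=fix@A [dev=A fix=A main=A]
After op 4 (commit): HEAD=fix@B [dev=A fix=B main=A]
After op 5 (merge): HEAD=fix@C [dev=A fix=C main=A]
After op 6 (merge): HEAD=fix@D [dev=A fix=D main=A]
After op 7 (commit): HEAD=fix@E [dev=A fix=E main=A]
After op 8 (branch): HEAD=fix@E [dev=A feat=E fix=E main=A]
After op 9 (checkout): HEAD=feat@E [dev=A feat=E fix=E main=A]
ancestors(feat=E): ['A', 'B', 'C', 'D', 'E']
ancestors(dev=A): ['A']
common: ['A']

Answer: A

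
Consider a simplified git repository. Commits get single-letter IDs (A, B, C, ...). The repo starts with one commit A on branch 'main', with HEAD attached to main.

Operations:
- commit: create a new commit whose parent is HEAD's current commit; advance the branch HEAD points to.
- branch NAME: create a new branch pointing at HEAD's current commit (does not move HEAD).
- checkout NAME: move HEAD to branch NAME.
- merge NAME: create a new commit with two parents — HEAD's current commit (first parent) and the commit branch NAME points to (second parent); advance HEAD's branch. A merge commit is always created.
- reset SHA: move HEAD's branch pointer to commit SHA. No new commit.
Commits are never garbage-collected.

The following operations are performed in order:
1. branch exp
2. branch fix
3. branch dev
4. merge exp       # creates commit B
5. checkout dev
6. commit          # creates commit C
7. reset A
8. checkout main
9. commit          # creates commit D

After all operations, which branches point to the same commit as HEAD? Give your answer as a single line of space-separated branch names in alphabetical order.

After op 1 (branch): HEAD=main@A [exp=A main=A]
After op 2 (branch): HEAD=main@A [exp=A fix=A main=A]
After op 3 (branch): HEAD=main@A [dev=A exp=A fix=A main=A]
After op 4 (merge): HEAD=main@B [dev=A exp=A fix=A main=B]
After op 5 (checkout): HEAD=dev@A [dev=A exp=A fix=A main=B]
After op 6 (commit): HEAD=dev@C [dev=C exp=A fix=A main=B]
After op 7 (reset): HEAD=dev@A [dev=A exp=A fix=A main=B]
After op 8 (checkout): HEAD=main@B [dev=A exp=A fix=A main=B]
After op 9 (commit): HEAD=main@D [dev=A exp=A fix=A main=D]

Answer: main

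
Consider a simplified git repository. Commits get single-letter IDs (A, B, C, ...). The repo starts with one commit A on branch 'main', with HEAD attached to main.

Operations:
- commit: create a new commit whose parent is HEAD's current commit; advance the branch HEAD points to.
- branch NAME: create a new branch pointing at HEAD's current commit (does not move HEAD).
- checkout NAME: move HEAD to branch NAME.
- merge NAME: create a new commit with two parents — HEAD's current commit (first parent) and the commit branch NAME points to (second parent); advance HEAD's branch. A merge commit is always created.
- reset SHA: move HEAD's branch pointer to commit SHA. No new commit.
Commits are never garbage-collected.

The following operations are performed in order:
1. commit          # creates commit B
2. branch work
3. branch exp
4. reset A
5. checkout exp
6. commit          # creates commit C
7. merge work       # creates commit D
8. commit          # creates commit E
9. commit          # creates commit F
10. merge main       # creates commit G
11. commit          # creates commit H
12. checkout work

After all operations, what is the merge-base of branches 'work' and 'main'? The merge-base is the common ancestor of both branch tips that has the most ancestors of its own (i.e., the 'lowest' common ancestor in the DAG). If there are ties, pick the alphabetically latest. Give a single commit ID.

After op 1 (commit): HEAD=main@B [main=B]
After op 2 (branch): HEAD=main@B [main=B work=B]
After op 3 (branch): HEAD=main@B [exp=B main=B work=B]
After op 4 (reset): HEAD=main@A [exp=B main=A work=B]
After op 5 (checkout): HEAD=exp@B [exp=B main=A work=B]
After op 6 (commit): HEAD=exp@C [exp=C main=A work=B]
After op 7 (merge): HEAD=exp@D [exp=D main=A work=B]
After op 8 (commit): HEAD=exp@E [exp=E main=A work=B]
After op 9 (commit): HEAD=exp@F [exp=F main=A work=B]
After op 10 (merge): HEAD=exp@G [exp=G main=A work=B]
After op 11 (commit): HEAD=exp@H [exp=H main=A work=B]
After op 12 (checkout): HEAD=work@B [exp=H main=A work=B]
ancestors(work=B): ['A', 'B']
ancestors(main=A): ['A']
common: ['A']

Answer: A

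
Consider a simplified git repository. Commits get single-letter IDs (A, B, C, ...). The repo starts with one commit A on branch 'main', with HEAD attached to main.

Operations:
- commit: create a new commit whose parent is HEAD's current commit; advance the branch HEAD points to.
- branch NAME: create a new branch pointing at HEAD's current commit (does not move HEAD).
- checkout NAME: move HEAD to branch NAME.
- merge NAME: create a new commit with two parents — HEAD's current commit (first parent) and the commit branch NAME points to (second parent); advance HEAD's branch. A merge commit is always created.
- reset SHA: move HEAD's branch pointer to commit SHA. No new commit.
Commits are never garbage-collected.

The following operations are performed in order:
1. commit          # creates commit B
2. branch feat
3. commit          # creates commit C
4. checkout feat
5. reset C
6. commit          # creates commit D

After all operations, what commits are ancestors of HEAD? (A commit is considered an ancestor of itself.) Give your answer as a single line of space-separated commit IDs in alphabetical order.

After op 1 (commit): HEAD=main@B [main=B]
After op 2 (branch): HEAD=main@B [feat=B main=B]
After op 3 (commit): HEAD=main@C [feat=B main=C]
After op 4 (checkout): HEAD=feat@B [feat=B main=C]
After op 5 (reset): HEAD=feat@C [feat=C main=C]
After op 6 (commit): HEAD=feat@D [feat=D main=C]

Answer: A B C D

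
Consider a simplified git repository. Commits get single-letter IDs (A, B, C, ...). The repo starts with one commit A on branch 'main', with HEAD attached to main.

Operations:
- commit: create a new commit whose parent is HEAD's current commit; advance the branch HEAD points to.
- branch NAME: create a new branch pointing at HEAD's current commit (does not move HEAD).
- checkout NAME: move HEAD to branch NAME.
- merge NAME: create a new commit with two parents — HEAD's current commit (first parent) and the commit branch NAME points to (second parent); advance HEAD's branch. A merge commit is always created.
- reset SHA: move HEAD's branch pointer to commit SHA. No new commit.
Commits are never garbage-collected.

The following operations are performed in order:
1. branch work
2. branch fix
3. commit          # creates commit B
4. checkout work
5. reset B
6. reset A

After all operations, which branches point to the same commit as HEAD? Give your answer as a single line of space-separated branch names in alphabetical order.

After op 1 (branch): HEAD=main@A [main=A work=A]
After op 2 (branch): HEAD=main@A [fix=A main=A work=A]
After op 3 (commit): HEAD=main@B [fix=A main=B work=A]
After op 4 (checkout): HEAD=work@A [fix=A main=B work=A]
After op 5 (reset): HEAD=work@B [fix=A main=B work=B]
After op 6 (reset): HEAD=work@A [fix=A main=B work=A]

Answer: fix work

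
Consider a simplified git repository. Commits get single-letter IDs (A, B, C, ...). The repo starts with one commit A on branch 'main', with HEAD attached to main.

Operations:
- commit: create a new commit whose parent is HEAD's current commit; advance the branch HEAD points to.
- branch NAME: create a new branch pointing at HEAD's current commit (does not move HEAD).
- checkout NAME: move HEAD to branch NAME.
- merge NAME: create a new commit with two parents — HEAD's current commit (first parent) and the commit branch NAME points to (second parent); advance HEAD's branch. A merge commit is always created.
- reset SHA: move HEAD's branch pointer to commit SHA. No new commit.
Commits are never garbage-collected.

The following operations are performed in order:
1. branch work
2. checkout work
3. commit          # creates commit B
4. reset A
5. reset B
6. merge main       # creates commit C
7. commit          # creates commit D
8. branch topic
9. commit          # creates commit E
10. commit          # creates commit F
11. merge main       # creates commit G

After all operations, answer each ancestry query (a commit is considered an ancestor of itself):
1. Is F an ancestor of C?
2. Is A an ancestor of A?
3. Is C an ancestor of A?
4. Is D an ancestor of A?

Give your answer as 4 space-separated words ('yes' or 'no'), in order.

Answer: no yes no no

Derivation:
After op 1 (branch): HEAD=main@A [main=A work=A]
After op 2 (checkout): HEAD=work@A [main=A work=A]
After op 3 (commit): HEAD=work@B [main=A work=B]
After op 4 (reset): HEAD=work@A [main=A work=A]
After op 5 (reset): HEAD=work@B [main=A work=B]
After op 6 (merge): HEAD=work@C [main=A work=C]
After op 7 (commit): HEAD=work@D [main=A work=D]
After op 8 (branch): HEAD=work@D [main=A topic=D work=D]
After op 9 (commit): HEAD=work@E [main=A topic=D work=E]
After op 10 (commit): HEAD=work@F [main=A topic=D work=F]
After op 11 (merge): HEAD=work@G [main=A topic=D work=G]
ancestors(C) = {A,B,C}; F in? no
ancestors(A) = {A}; A in? yes
ancestors(A) = {A}; C in? no
ancestors(A) = {A}; D in? no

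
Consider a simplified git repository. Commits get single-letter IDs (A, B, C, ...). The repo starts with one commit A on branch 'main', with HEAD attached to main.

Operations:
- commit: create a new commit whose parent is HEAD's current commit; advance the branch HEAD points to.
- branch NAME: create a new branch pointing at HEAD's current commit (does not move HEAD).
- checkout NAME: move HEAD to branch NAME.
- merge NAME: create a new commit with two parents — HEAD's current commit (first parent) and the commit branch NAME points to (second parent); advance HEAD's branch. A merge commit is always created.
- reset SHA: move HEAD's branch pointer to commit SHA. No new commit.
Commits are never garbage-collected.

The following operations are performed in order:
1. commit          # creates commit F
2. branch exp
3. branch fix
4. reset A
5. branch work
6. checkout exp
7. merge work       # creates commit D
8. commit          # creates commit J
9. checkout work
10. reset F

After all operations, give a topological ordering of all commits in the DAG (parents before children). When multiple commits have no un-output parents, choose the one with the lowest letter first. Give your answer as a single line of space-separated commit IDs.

Answer: A F D J

Derivation:
After op 1 (commit): HEAD=main@F [main=F]
After op 2 (branch): HEAD=main@F [exp=F main=F]
After op 3 (branch): HEAD=main@F [exp=F fix=F main=F]
After op 4 (reset): HEAD=main@A [exp=F fix=F main=A]
After op 5 (branch): HEAD=main@A [exp=F fix=F main=A work=A]
After op 6 (checkout): HEAD=exp@F [exp=F fix=F main=A work=A]
After op 7 (merge): HEAD=exp@D [exp=D fix=F main=A work=A]
After op 8 (commit): HEAD=exp@J [exp=J fix=F main=A work=A]
After op 9 (checkout): HEAD=work@A [exp=J fix=F main=A work=A]
After op 10 (reset): HEAD=work@F [exp=J fix=F main=A work=F]
commit A: parents=[]
commit D: parents=['F', 'A']
commit F: parents=['A']
commit J: parents=['D']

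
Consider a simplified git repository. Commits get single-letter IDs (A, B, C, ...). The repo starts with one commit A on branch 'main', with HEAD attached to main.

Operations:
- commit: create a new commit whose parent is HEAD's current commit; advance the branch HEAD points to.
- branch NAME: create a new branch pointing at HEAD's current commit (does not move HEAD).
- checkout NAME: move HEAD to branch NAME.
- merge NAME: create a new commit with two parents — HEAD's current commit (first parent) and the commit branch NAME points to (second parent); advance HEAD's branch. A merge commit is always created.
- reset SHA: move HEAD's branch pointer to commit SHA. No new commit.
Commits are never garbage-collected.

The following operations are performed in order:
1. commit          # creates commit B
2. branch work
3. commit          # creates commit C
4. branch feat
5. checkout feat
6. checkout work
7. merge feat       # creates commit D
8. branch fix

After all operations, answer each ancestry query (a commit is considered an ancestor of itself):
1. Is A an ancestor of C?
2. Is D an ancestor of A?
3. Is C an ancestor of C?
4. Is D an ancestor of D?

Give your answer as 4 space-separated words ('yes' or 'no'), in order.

Answer: yes no yes yes

Derivation:
After op 1 (commit): HEAD=main@B [main=B]
After op 2 (branch): HEAD=main@B [main=B work=B]
After op 3 (commit): HEAD=main@C [main=C work=B]
After op 4 (branch): HEAD=main@C [feat=C main=C work=B]
After op 5 (checkout): HEAD=feat@C [feat=C main=C work=B]
After op 6 (checkout): HEAD=work@B [feat=C main=C work=B]
After op 7 (merge): HEAD=work@D [feat=C main=C work=D]
After op 8 (branch): HEAD=work@D [feat=C fix=D main=C work=D]
ancestors(C) = {A,B,C}; A in? yes
ancestors(A) = {A}; D in? no
ancestors(C) = {A,B,C}; C in? yes
ancestors(D) = {A,B,C,D}; D in? yes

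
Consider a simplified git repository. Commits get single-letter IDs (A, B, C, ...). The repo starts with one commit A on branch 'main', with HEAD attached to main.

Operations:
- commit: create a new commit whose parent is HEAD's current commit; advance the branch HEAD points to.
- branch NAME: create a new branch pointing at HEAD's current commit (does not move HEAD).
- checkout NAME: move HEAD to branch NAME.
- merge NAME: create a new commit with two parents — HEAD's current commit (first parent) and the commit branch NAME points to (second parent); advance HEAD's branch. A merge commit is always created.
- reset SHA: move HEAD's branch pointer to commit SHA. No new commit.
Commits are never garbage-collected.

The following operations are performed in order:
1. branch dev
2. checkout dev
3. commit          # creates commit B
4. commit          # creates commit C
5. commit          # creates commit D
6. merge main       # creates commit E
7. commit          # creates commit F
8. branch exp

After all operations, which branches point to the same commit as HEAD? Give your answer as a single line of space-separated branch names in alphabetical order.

After op 1 (branch): HEAD=main@A [dev=A main=A]
After op 2 (checkout): HEAD=dev@A [dev=A main=A]
After op 3 (commit): HEAD=dev@B [dev=B main=A]
After op 4 (commit): HEAD=dev@C [dev=C main=A]
After op 5 (commit): HEAD=dev@D [dev=D main=A]
After op 6 (merge): HEAD=dev@E [dev=E main=A]
After op 7 (commit): HEAD=dev@F [dev=F main=A]
After op 8 (branch): HEAD=dev@F [dev=F exp=F main=A]

Answer: dev exp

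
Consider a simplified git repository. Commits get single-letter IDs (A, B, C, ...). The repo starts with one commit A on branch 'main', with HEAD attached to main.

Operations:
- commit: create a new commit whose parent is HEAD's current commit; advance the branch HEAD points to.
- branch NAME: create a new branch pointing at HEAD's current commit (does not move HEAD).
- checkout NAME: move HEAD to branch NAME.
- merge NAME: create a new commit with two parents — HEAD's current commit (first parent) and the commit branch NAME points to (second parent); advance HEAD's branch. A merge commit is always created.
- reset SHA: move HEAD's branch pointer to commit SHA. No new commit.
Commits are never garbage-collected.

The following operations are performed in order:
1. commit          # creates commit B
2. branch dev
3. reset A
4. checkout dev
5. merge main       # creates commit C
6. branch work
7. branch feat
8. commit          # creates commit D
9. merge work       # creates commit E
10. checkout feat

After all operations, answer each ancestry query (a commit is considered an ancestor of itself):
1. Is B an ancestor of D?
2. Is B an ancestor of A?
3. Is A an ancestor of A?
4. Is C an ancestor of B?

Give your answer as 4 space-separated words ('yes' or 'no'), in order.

After op 1 (commit): HEAD=main@B [main=B]
After op 2 (branch): HEAD=main@B [dev=B main=B]
After op 3 (reset): HEAD=main@A [dev=B main=A]
After op 4 (checkout): HEAD=dev@B [dev=B main=A]
After op 5 (merge): HEAD=dev@C [dev=C main=A]
After op 6 (branch): HEAD=dev@C [dev=C main=A work=C]
After op 7 (branch): HEAD=dev@C [dev=C feat=C main=A work=C]
After op 8 (commit): HEAD=dev@D [dev=D feat=C main=A work=C]
After op 9 (merge): HEAD=dev@E [dev=E feat=C main=A work=C]
After op 10 (checkout): HEAD=feat@C [dev=E feat=C main=A work=C]
ancestors(D) = {A,B,C,D}; B in? yes
ancestors(A) = {A}; B in? no
ancestors(A) = {A}; A in? yes
ancestors(B) = {A,B}; C in? no

Answer: yes no yes no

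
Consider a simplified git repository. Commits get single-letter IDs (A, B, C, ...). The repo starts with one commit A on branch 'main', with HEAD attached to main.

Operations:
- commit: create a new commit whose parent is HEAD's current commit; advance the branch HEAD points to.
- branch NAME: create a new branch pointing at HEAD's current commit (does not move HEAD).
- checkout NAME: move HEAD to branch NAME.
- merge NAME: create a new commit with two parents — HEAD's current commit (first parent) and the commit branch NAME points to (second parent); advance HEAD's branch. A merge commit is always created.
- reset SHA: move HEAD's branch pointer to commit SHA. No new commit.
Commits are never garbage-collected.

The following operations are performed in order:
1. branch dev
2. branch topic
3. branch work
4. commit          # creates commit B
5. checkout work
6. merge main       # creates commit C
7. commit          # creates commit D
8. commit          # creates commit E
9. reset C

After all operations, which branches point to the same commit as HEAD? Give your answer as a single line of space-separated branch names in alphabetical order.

Answer: work

Derivation:
After op 1 (branch): HEAD=main@A [dev=A main=A]
After op 2 (branch): HEAD=main@A [dev=A main=A topic=A]
After op 3 (branch): HEAD=main@A [dev=A main=A topic=A work=A]
After op 4 (commit): HEAD=main@B [dev=A main=B topic=A work=A]
After op 5 (checkout): HEAD=work@A [dev=A main=B topic=A work=A]
After op 6 (merge): HEAD=work@C [dev=A main=B topic=A work=C]
After op 7 (commit): HEAD=work@D [dev=A main=B topic=A work=D]
After op 8 (commit): HEAD=work@E [dev=A main=B topic=A work=E]
After op 9 (reset): HEAD=work@C [dev=A main=B topic=A work=C]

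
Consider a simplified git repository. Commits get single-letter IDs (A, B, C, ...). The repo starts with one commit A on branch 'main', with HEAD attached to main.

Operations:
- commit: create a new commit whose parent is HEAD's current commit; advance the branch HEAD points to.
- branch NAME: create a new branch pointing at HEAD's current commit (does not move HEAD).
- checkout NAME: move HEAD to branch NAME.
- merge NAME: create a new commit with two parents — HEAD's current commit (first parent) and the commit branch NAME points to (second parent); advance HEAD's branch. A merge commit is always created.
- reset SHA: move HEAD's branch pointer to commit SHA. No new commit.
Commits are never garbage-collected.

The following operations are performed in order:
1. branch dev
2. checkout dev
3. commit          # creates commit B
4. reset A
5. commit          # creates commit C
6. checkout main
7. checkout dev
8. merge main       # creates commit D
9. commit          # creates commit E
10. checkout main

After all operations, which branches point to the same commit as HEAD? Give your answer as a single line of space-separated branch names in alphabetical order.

Answer: main

Derivation:
After op 1 (branch): HEAD=main@A [dev=A main=A]
After op 2 (checkout): HEAD=dev@A [dev=A main=A]
After op 3 (commit): HEAD=dev@B [dev=B main=A]
After op 4 (reset): HEAD=dev@A [dev=A main=A]
After op 5 (commit): HEAD=dev@C [dev=C main=A]
After op 6 (checkout): HEAD=main@A [dev=C main=A]
After op 7 (checkout): HEAD=dev@C [dev=C main=A]
After op 8 (merge): HEAD=dev@D [dev=D main=A]
After op 9 (commit): HEAD=dev@E [dev=E main=A]
After op 10 (checkout): HEAD=main@A [dev=E main=A]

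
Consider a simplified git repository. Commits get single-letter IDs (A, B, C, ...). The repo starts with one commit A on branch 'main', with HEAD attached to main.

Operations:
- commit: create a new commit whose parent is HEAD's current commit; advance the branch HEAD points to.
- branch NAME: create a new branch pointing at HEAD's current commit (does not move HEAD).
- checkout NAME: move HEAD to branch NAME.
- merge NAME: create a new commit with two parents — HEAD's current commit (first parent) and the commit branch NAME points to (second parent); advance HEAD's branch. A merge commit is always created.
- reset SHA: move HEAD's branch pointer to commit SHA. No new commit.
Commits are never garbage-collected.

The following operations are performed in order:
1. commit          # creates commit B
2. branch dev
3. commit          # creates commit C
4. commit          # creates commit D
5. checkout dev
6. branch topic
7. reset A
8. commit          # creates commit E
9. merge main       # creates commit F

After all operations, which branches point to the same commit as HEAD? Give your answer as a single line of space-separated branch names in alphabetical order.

After op 1 (commit): HEAD=main@B [main=B]
After op 2 (branch): HEAD=main@B [dev=B main=B]
After op 3 (commit): HEAD=main@C [dev=B main=C]
After op 4 (commit): HEAD=main@D [dev=B main=D]
After op 5 (checkout): HEAD=dev@B [dev=B main=D]
After op 6 (branch): HEAD=dev@B [dev=B main=D topic=B]
After op 7 (reset): HEAD=dev@A [dev=A main=D topic=B]
After op 8 (commit): HEAD=dev@E [dev=E main=D topic=B]
After op 9 (merge): HEAD=dev@F [dev=F main=D topic=B]

Answer: dev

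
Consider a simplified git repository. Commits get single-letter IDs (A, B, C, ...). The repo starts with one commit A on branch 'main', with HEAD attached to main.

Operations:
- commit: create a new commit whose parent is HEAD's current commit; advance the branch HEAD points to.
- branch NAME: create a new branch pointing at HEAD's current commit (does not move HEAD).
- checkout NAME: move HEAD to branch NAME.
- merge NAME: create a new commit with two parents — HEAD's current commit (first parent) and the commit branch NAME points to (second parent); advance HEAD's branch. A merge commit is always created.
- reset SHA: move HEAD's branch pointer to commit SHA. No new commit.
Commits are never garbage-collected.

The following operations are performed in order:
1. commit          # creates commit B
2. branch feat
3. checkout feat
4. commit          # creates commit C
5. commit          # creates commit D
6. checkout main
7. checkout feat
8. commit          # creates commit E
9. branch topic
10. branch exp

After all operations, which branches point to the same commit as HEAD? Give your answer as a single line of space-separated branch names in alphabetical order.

After op 1 (commit): HEAD=main@B [main=B]
After op 2 (branch): HEAD=main@B [feat=B main=B]
After op 3 (checkout): HEAD=feat@B [feat=B main=B]
After op 4 (commit): HEAD=feat@C [feat=C main=B]
After op 5 (commit): HEAD=feat@D [feat=D main=B]
After op 6 (checkout): HEAD=main@B [feat=D main=B]
After op 7 (checkout): HEAD=feat@D [feat=D main=B]
After op 8 (commit): HEAD=feat@E [feat=E main=B]
After op 9 (branch): HEAD=feat@E [feat=E main=B topic=E]
After op 10 (branch): HEAD=feat@E [exp=E feat=E main=B topic=E]

Answer: exp feat topic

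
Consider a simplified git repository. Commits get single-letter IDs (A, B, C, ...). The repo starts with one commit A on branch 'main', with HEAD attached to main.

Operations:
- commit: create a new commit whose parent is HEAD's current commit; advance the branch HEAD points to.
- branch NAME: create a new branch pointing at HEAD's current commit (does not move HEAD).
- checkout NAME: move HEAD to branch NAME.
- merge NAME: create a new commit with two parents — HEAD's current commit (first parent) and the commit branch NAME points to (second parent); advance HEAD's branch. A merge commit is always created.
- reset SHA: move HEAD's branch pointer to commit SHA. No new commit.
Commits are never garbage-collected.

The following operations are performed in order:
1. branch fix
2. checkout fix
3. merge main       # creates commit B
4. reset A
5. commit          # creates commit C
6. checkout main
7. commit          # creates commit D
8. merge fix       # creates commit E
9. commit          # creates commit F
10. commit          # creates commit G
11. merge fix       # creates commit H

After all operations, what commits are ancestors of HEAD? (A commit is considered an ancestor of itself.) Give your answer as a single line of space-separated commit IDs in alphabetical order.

After op 1 (branch): HEAD=main@A [fix=A main=A]
After op 2 (checkout): HEAD=fix@A [fix=A main=A]
After op 3 (merge): HEAD=fix@B [fix=B main=A]
After op 4 (reset): HEAD=fix@A [fix=A main=A]
After op 5 (commit): HEAD=fix@C [fix=C main=A]
After op 6 (checkout): HEAD=main@A [fix=C main=A]
After op 7 (commit): HEAD=main@D [fix=C main=D]
After op 8 (merge): HEAD=main@E [fix=C main=E]
After op 9 (commit): HEAD=main@F [fix=C main=F]
After op 10 (commit): HEAD=main@G [fix=C main=G]
After op 11 (merge): HEAD=main@H [fix=C main=H]

Answer: A C D E F G H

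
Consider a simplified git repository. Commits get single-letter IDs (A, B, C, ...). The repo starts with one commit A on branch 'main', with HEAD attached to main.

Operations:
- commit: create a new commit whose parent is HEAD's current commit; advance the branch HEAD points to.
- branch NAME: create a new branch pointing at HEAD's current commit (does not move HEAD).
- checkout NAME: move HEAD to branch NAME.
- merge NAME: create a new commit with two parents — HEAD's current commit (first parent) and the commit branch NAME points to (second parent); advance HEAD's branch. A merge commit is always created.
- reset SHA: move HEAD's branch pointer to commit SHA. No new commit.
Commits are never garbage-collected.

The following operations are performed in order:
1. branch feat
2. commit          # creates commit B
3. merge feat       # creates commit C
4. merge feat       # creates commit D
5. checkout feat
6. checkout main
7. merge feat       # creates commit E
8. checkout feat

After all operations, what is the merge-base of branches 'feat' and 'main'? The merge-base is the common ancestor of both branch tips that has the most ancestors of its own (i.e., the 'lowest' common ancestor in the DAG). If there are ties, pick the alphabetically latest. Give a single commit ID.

Answer: A

Derivation:
After op 1 (branch): HEAD=main@A [feat=A main=A]
After op 2 (commit): HEAD=main@B [feat=A main=B]
After op 3 (merge): HEAD=main@C [feat=A main=C]
After op 4 (merge): HEAD=main@D [feat=A main=D]
After op 5 (checkout): HEAD=feat@A [feat=A main=D]
After op 6 (checkout): HEAD=main@D [feat=A main=D]
After op 7 (merge): HEAD=main@E [feat=A main=E]
After op 8 (checkout): HEAD=feat@A [feat=A main=E]
ancestors(feat=A): ['A']
ancestors(main=E): ['A', 'B', 'C', 'D', 'E']
common: ['A']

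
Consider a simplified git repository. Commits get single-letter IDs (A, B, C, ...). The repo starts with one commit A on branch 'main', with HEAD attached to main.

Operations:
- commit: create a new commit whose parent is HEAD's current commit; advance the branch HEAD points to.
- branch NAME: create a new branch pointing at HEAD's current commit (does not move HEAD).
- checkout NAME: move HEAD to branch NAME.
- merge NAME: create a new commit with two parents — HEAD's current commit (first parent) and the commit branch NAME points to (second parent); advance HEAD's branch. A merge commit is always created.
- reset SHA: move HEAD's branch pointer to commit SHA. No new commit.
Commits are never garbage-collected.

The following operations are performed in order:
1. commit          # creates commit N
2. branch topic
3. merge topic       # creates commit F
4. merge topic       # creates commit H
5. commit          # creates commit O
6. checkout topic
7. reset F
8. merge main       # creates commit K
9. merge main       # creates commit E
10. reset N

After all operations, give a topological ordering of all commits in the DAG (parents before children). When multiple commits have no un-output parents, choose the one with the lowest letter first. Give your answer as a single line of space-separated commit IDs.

After op 1 (commit): HEAD=main@N [main=N]
After op 2 (branch): HEAD=main@N [main=N topic=N]
After op 3 (merge): HEAD=main@F [main=F topic=N]
After op 4 (merge): HEAD=main@H [main=H topic=N]
After op 5 (commit): HEAD=main@O [main=O topic=N]
After op 6 (checkout): HEAD=topic@N [main=O topic=N]
After op 7 (reset): HEAD=topic@F [main=O topic=F]
After op 8 (merge): HEAD=topic@K [main=O topic=K]
After op 9 (merge): HEAD=topic@E [main=O topic=E]
After op 10 (reset): HEAD=topic@N [main=O topic=N]
commit A: parents=[]
commit E: parents=['K', 'O']
commit F: parents=['N', 'N']
commit H: parents=['F', 'N']
commit K: parents=['F', 'O']
commit N: parents=['A']
commit O: parents=['H']

Answer: A N F H O K E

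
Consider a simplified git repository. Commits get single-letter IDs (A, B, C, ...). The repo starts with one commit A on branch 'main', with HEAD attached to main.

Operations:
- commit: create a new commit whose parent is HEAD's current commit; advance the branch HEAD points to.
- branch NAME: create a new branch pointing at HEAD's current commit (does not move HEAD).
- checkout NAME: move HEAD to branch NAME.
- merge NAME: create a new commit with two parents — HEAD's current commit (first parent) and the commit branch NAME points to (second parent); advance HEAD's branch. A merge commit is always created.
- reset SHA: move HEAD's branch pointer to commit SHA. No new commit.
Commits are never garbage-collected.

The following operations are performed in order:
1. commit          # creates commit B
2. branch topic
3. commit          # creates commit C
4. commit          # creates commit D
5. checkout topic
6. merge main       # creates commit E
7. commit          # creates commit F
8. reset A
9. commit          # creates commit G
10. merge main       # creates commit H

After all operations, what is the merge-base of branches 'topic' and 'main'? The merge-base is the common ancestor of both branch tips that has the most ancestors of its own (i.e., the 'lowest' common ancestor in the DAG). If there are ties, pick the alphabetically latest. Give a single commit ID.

After op 1 (commit): HEAD=main@B [main=B]
After op 2 (branch): HEAD=main@B [main=B topic=B]
After op 3 (commit): HEAD=main@C [main=C topic=B]
After op 4 (commit): HEAD=main@D [main=D topic=B]
After op 5 (checkout): HEAD=topic@B [main=D topic=B]
After op 6 (merge): HEAD=topic@E [main=D topic=E]
After op 7 (commit): HEAD=topic@F [main=D topic=F]
After op 8 (reset): HEAD=topic@A [main=D topic=A]
After op 9 (commit): HEAD=topic@G [main=D topic=G]
After op 10 (merge): HEAD=topic@H [main=D topic=H]
ancestors(topic=H): ['A', 'B', 'C', 'D', 'G', 'H']
ancestors(main=D): ['A', 'B', 'C', 'D']
common: ['A', 'B', 'C', 'D']

Answer: D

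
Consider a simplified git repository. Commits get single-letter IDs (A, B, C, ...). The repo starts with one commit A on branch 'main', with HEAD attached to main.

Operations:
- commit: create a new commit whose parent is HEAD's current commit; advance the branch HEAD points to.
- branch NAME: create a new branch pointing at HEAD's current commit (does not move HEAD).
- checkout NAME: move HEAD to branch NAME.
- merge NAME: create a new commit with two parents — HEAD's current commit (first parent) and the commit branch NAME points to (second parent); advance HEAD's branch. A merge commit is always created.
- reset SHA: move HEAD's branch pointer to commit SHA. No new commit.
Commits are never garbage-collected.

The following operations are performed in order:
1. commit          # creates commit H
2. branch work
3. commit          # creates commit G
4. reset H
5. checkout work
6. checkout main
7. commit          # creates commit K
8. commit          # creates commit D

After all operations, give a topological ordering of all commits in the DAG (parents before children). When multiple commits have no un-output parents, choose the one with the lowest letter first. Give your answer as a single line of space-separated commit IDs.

After op 1 (commit): HEAD=main@H [main=H]
After op 2 (branch): HEAD=main@H [main=H work=H]
After op 3 (commit): HEAD=main@G [main=G work=H]
After op 4 (reset): HEAD=main@H [main=H work=H]
After op 5 (checkout): HEAD=work@H [main=H work=H]
After op 6 (checkout): HEAD=main@H [main=H work=H]
After op 7 (commit): HEAD=main@K [main=K work=H]
After op 8 (commit): HEAD=main@D [main=D work=H]
commit A: parents=[]
commit D: parents=['K']
commit G: parents=['H']
commit H: parents=['A']
commit K: parents=['H']

Answer: A H G K D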